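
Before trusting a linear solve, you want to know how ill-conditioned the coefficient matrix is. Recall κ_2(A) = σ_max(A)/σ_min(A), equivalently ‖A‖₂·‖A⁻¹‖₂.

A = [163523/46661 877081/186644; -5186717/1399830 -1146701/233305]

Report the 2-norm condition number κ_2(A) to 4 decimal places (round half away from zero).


386.1600

AᵀA = [60603837829/2329992900 26934537299/776664300; 26934537299/776664300 47884123601/1035552400]; tr = 26934898549/372798864, det = 52200625/1491195456
eigenvalues of AᵀA: λ = (tr ± √(tr²−4·det))/2 = 289/4, 180625/372798864
κ = σ_max/σ_min = (17/2)/(425/19308) = 386.1600


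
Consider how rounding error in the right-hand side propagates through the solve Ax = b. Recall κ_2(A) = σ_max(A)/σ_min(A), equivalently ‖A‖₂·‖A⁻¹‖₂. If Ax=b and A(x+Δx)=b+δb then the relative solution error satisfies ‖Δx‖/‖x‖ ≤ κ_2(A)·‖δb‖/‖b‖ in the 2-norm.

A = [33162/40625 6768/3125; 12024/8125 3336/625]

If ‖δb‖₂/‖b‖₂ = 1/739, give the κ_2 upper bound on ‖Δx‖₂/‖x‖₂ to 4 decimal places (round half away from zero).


0.0423

form AᵀA = [27894276/9765625 94403232/9765625; 94403232/9765625 324028224/9765625] with trace 563076/15625 and determinant 20736/15625
eigenvalues of AᵀA: λ = (tr ± √(tr²−4·det))/2 = 36, 576/15625
so κ_2 = √(36 / (576/15625)) = 31.2500
worst-case relative error ≤ 31.2500 × 1/739 = 0.0423


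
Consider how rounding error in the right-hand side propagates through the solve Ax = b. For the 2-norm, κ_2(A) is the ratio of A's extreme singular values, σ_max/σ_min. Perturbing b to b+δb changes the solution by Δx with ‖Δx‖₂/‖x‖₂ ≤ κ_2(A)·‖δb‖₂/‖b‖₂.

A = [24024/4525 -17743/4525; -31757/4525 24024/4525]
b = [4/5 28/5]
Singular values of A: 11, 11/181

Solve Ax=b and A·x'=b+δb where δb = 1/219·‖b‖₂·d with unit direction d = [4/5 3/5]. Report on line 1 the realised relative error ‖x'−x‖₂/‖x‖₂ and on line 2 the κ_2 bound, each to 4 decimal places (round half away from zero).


0.0065
0.8265

from the listed singular values, σ₁ = 11, σ_n = 11/181
κ = σ_max/σ_min = 11/(11/181) = 181.0000
κ_2(A)·‖δb‖/‖b‖ = 0.8265
solve Ax = b  →  x = [39.2000 52.8727]
‖b‖₂ = 5.6569 and ‖x‖₂ = 65.8192
Δx = A⁻¹·δb where δb = 1/219·5.6569·d; ‖Δx‖ = 0.4250
dividing the unrounded norms, ‖Δx‖/‖x‖ = 0.0065
tightness: 0.0065 against a bound of 0.8265 (unrounded ratio ≈ 0.0078)


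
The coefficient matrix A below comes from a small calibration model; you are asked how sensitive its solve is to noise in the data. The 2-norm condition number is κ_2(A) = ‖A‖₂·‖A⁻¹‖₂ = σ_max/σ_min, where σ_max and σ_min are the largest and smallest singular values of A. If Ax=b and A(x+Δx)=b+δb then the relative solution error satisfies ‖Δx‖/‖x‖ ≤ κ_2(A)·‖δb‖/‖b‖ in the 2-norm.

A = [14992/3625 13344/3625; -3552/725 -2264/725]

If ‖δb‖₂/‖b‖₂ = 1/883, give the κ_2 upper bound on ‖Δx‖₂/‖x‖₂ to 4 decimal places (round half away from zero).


0.0142

AᵀA = [642304/15625 476928/15625; 476928/15625 364096/15625]; tr = 40256/625, det = 16384/625
solving λ² − 40256/625·λ + 16384/625 = 0 gives λ = 64, 256/625
κ_2(A) = √(λ_max/λ_min) = √(64 / (256/625)) = 12.5000
κ_2(A)·‖δb‖/‖b‖ = 0.0142


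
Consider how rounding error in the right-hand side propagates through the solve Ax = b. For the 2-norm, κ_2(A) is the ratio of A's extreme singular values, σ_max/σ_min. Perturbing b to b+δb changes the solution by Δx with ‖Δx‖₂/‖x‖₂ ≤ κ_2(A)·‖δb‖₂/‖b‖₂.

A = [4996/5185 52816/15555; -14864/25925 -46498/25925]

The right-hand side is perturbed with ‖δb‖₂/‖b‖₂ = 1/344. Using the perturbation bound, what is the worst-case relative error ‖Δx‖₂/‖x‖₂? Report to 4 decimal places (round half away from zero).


AᵀA = [2923664/2325625 30000544/6976875; 30000544/6976875 308639524/20930625]; tr = 535924/33489, det = 1600/33489
char-poly roots: 16 and 100/33489
σ_max=√16=4, σ_min=√(100/33489)=(10/183) → κ = 73.2000
worst-case relative error ≤ 73.2000 × 1/344 = 0.2128

0.2128


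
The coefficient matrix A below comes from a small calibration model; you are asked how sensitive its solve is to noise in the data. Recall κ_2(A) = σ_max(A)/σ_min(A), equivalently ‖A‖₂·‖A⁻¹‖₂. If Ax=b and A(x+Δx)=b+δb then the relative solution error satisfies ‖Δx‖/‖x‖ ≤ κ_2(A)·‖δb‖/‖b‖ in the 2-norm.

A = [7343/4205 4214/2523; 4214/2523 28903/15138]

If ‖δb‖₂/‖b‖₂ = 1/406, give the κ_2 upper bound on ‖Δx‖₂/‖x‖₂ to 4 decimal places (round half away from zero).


0.0554

AᵀA = [1104901/189225 693203/113535; 693203/113535 1753465/272484]; tr = 99421/8100, det = 2401/8100
solving λ² − 99421/8100·λ + 2401/8100 = 0 gives λ = 49/4, 49/2025
κ = σ_max/σ_min = (7/2)/(7/45) = 22.5000
worst-case relative error ≤ 22.5000 × 1/406 = 0.0554


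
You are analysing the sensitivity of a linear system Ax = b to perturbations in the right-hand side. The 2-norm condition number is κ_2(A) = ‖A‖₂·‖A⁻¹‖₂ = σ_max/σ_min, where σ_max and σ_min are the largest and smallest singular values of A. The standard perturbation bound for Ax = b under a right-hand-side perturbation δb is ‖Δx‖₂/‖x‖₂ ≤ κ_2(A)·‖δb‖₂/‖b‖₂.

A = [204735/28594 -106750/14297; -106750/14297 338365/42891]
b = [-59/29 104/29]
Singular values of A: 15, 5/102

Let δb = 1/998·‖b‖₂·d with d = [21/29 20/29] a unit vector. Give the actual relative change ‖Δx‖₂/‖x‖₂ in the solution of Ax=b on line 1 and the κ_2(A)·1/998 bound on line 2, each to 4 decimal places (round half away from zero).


σ_max = 15, σ_min = 5/102
κ_2(A) = 15 / (5/102) = 306.0000
κ_2(A)·‖δb‖/‖b‖ = 0.3066
solve Ax = b  →  x = [14.5885 14.2621]
‖b‖ = 4.1231, ‖x‖ = 20.4017
with δb = [0.0030 0.0028], A·Δx = δb → ‖Δx‖ = 0.0843
realised ‖Δx‖/‖x‖ = 0.0041
so the bound overstates the realised error by a factor of ≈ 74.2222 (computed from the unrounded values)

0.0041
0.3066


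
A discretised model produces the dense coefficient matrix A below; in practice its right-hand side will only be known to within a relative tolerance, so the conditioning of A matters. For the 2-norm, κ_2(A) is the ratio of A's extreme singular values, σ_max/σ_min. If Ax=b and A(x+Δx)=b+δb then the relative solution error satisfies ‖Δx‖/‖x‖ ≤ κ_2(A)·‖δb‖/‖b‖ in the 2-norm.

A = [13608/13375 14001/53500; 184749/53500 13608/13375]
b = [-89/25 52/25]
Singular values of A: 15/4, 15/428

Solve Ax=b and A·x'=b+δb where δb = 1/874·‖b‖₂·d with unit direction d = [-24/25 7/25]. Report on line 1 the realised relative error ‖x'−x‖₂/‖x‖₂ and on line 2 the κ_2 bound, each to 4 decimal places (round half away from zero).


0.0012
0.1224

largest singular value 15/4, smallest 15/428
condition number: (15/4) ÷ (15/428) = 107.0000
bound on ‖Δx‖/‖x‖: κ·ε = 107.0000·1/874 = 0.1224
solve Ax = b  →  x = [-31.7013 109.6427]
‖b‖₂ = 4.1231 and ‖x‖₂ = 114.1336
δb = ε·‖b‖·d = [-0.0045 0.0013]; solving A·Δx = δb gives ‖Δx‖ = 0.1346
dividing the unrounded norms, ‖Δx‖/‖x‖ = 0.0012
tightness: 0.0012 against a bound of 0.1224 (unrounded ratio ≈ 0.0096)


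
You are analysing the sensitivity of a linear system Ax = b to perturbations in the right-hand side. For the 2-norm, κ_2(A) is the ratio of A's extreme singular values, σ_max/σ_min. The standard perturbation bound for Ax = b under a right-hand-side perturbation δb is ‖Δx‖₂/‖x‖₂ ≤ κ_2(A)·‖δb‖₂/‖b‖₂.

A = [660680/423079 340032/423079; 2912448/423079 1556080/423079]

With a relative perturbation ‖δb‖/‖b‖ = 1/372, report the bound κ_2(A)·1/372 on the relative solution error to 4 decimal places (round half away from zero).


form AᵀA = [5305681984/106481761 2829657600/106481761; 2829657600/106481761 1509224704/106481761] with trace 23580992/368449 and determinant 16384/368449
λ_max, λ_min = (23580992/368449 ± √556039037030400/135754665601)/2 = 64, 256/368449
κ_2(A) = √(λ_max/λ_min) = √(64 / (256/368449)) = 303.5000
perturbation bound = 303.5000·1/372 = 0.8159

0.8159


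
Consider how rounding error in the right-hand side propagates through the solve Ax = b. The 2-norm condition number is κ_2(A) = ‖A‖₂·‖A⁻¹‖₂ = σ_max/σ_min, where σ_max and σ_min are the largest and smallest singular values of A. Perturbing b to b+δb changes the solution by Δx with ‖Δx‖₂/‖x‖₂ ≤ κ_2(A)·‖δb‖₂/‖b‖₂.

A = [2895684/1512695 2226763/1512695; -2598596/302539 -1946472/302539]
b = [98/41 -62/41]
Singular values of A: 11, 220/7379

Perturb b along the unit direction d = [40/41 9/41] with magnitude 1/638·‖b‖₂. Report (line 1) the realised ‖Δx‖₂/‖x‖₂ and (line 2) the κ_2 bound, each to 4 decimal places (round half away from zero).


0.0022
0.5783

σ_max = 11, σ_min = 220/7379
κ = σ_max/σ_min = 11/(220/7379) = 368.9500
κ_2(A)·‖δb‖/‖b‖ = 0.5783
solve Ax = b  →  x = [-40.1036 53.7745]
‖b‖ = 2.8284, ‖x‖ = 67.0821
Δx = A⁻¹·δb where δb = 1/638·2.8284·d; ‖Δx‖ = 0.1487
realised ‖Δx‖/‖x‖ = 0.0022
tightness: 0.0022 against a bound of 0.5783 (unrounded ratio ≈ 0.0038)


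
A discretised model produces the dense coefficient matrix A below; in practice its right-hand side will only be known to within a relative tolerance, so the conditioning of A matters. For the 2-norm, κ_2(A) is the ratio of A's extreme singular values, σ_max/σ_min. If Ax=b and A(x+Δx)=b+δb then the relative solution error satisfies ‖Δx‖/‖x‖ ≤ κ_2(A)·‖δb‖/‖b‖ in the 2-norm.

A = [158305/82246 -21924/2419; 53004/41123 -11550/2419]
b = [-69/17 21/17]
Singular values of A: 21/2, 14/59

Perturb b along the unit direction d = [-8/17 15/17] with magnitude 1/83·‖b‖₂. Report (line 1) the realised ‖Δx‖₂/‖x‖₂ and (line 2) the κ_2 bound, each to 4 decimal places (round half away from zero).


largest singular value 21/2, smallest 14/59
κ = σ_max/σ_min = (21/2)/(14/59) = 44.2500
bound on ‖Δx‖/‖x‖: κ·ε = 44.2500·1/83 = 0.5331
solve Ax = b  →  x = [12.2718 3.0540]
‖b‖ = 4.2426, ‖x‖ = 12.6461
Δx = A⁻¹·δb where δb = 1/83·4.2426·d; ‖Δx‖ = 0.2154
realised ‖Δx‖/‖x‖ = 0.0170
realised/bound (from unrounded values) ≈ 0.0320

0.0170
0.5331


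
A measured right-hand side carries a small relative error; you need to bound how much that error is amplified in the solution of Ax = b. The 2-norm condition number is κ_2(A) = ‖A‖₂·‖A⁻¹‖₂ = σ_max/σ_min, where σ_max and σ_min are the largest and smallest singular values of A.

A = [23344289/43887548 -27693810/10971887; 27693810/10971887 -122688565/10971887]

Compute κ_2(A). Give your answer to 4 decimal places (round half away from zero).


326.3500

AᵀA = [7624098528241/1145816103184 -4234785109245/143227012898; -4234785109245/143227012898 9410726409325/71613506449]; tr = 94108102961/681627664, det = 121992025/681627664
solving λ² − 94108102961/681627664·λ + 121992025/681627664 = 0 gives λ = 2209/16, 55225/42601729
so κ_2 = √((2209/16) / (55225/42601729)) = 326.3500


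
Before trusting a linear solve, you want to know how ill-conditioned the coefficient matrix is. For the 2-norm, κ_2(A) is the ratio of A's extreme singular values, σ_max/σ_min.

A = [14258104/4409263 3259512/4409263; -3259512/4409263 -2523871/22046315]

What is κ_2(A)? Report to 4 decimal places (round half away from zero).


65.5750

form AᵀA = [3103813760/282085289 3490937352/1410426445; 3490937352/1410426445 3946262921/7052132225] with trace 1988819681/172003225 and determinant 5345344/172003225
λ_max, λ_min = (1988819681/172003225 ± √3951726057906004161/29585109410400625)/2 = 289/25, 18496/6880129
σ_max=√(289/25)=(17/5), σ_min=√(18496/6880129)=(136/2623) → κ = 65.5750


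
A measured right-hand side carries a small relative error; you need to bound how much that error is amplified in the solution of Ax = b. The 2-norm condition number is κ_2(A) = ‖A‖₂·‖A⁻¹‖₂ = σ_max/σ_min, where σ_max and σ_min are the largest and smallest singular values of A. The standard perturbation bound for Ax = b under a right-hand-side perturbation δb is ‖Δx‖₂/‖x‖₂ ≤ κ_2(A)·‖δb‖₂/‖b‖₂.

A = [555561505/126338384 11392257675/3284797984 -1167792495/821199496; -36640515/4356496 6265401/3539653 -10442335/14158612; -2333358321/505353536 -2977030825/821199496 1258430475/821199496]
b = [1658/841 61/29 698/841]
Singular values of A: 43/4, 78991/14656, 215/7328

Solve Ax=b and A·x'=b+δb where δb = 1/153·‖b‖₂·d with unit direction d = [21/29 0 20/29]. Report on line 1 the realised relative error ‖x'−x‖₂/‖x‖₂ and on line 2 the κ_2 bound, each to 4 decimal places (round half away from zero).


0.0098
2.3948

largest singular value 43/4, smallest 215/7328
κ_2(A) = (43/4) / (215/7328) = 366.4000
κ_2(A)·‖δb‖/‖b‖ = 2.3948
solve Ax = b  →  x = [-0.1722 26.5336 62.7924]
‖b‖ = 3.0000, ‖x‖ = 68.1685
Δx = A⁻¹·δb where δb = 1/153·3.0000·d; ‖Δx‖ = 0.6683
dividing the unrounded norms, ‖Δx‖/‖x‖ = 0.0098
realised/bound (from unrounded values) ≈ 0.0041


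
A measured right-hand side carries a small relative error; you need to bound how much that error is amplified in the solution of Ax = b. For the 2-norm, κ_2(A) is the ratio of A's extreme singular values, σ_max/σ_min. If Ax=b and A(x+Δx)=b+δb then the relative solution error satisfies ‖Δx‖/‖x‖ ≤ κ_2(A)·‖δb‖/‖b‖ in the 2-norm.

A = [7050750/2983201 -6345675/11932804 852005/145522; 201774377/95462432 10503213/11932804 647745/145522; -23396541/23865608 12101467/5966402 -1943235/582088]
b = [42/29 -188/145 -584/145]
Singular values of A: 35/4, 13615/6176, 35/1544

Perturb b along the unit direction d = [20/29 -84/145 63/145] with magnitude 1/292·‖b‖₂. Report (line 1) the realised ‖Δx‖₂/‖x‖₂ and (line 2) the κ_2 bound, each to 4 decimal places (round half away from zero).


0.3694
1.3219

σ_max = 35/4, σ_min = 35/1544
κ = σ_max/σ_min = (35/4)/(35/1544) = 386.0000
bound on ‖Δx‖/‖x‖: κ·ε = 386.0000·1/292 = 1.3219
solve Ax = b  →  x = [-0.3125 -1.7895 0.2110]
‖b‖₂ = 4.4721 and ‖x‖₂ = 1.8288
with δb = [0.0106 -0.0089 0.0067], A·Δx = δb → ‖Δx‖ = 0.6756
relative error = 0.3694
realised/bound (from unrounded values) ≈ 0.2795


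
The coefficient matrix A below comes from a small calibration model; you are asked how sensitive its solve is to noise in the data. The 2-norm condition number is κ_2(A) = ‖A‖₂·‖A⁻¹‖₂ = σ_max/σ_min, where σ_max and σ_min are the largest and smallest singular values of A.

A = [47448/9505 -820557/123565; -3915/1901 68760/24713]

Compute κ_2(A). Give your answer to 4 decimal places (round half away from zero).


M = AᵀA = [2634493329/90345025 -3512590272/90345025; -3512590272/90345025 4683504321/90345025]. tr(M)=292719906/3613801, det(M)=164025/3613801
solving λ² − 292719906/3613801·λ + 164025/3613801 = 0 gives λ = 81, 2025/3613801
σ_max=√81=9, σ_min=√(2025/3613801)=(45/1901) → κ = 380.2000

380.2000


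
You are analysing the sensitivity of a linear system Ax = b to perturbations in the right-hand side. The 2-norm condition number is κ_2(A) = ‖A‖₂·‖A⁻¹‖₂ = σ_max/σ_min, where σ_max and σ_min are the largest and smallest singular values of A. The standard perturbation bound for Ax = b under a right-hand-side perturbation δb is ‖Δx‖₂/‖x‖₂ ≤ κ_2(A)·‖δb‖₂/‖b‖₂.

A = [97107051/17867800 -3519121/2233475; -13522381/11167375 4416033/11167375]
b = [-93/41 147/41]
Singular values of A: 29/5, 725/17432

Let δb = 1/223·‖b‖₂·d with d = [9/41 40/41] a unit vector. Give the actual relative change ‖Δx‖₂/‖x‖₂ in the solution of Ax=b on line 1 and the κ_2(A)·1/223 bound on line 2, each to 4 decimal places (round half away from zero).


0.0063
0.6254

largest singular value 29/5, smallest 725/17432
κ_2(A) = (29/5) / (725/17432) = 139.4560
bound on ‖Δx‖/‖x‖: κ·ε = 139.4560·1/223 = 0.6254
solve Ax = b  →  x = [19.7005 69.3919]
‖b‖ = 4.2426, ‖x‖ = 72.1343
Δx = A⁻¹·δb where δb = 1/223·4.2426·d; ‖Δx‖ = 0.4574
realised ‖Δx‖/‖x‖ = 0.0063
realised/bound (from unrounded values) ≈ 0.0101


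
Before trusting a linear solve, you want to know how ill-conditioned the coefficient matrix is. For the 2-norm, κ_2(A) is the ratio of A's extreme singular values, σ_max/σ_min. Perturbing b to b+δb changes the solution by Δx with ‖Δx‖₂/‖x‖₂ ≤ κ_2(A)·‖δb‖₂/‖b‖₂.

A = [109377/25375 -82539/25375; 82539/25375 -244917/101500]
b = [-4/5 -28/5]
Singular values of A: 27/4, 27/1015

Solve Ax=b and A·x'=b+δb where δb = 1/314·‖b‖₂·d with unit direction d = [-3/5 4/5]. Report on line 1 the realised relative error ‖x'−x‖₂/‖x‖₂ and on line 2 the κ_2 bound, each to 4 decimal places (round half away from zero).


0.0045
0.8081

from the listed singular values, σ₁ = 27/4, σ_n = 27/1015
κ = σ_max/σ_min = (27/4)/(27/1015) = 253.7500
worst-case relative error ≤ 253.7500 × 1/314 = 0.8081
solve Ax = b  →  x = [-90.6963 -119.9407]
‖b‖₂ = 5.6569 and ‖x‖₂ = 150.3715
δb = ε·‖b‖·d = [-0.0108 0.0144]; solving A·Δx = δb gives ‖Δx‖ = 0.6772
relative error = 0.0045
so the bound overstates the realised error by a factor of ≈ 179.4297 (computed from the unrounded values)


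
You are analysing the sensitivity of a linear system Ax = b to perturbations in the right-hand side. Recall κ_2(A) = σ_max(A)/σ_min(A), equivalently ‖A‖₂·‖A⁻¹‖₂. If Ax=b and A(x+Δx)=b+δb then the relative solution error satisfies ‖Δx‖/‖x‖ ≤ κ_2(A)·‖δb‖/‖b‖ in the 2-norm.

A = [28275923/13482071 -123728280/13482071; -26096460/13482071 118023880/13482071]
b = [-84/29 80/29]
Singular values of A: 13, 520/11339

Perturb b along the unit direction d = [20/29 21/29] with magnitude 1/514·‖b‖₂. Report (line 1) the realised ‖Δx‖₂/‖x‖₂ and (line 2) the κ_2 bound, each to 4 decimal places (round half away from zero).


σ_max = 13, σ_min = 520/11339
κ_2(A) = 13 / (520/11339) = 283.4750
worst-case relative error ≤ 283.4750 × 1/514 = 0.5515
solve Ax = b  →  x = [-0.0675 0.3002]
2-norm of b is 4.0000; of x, 0.3077
re-solving with b+δb shifts x by Δx of norm 0.1697
relative error = 0.5515
realised/bound = 1 exactly: the bound is attained for this b and d

0.5515
0.5515


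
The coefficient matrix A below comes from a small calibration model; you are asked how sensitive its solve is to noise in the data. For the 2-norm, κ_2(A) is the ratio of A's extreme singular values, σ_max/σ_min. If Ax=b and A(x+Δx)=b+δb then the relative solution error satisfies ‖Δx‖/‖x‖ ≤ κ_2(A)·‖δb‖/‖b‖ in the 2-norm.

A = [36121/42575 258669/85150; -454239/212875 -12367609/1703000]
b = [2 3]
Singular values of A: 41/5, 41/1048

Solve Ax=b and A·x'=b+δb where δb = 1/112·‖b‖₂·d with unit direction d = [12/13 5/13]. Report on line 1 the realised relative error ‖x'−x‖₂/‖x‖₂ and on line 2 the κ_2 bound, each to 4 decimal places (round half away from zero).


from the listed singular values, σ₁ = 41/5, σ_n = 41/1048
κ_2(A) = (41/5) / (41/1048) = 209.6000
worst-case relative error ≤ 209.6000 × 1/112 = 1.8714
solve Ax = b  →  x = [-73.6839 21.2371]
‖b‖₂ = 3.6056 and ‖x‖₂ = 76.6833
Δx = A⁻¹·δb where δb = 1/112·3.6056·d; ‖Δx‖ = 0.8229
realised ‖Δx‖/‖x‖ = 0.0107
so the bound overstates the realised error by a factor of ≈ 174.3986 (computed from the unrounded values)

0.0107
1.8714


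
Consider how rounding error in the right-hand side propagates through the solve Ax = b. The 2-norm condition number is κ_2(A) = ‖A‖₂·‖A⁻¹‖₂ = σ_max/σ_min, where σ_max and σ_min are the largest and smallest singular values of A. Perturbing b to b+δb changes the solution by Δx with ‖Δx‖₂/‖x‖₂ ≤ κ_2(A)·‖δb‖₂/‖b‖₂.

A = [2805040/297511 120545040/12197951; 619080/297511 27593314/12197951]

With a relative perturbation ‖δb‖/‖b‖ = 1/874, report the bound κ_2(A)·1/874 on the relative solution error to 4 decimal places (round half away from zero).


form AᵀA = [8251509448000/88512795121 8663807995920/88512795121; 8663807995920/88512795121 9097262133316/88512795121] with trace 20628741476/105247081 and determinant 61465600/105247081
solving λ² − 20628741476/105247081·λ + 61465600/105247081 = 0 gives λ = 196, 313600/105247081
σ_max=√196=14, σ_min=√(313600/105247081)=(560/10259) → κ = 256.4750
κ_2(A)·‖δb‖/‖b‖ = 0.2934

0.2934


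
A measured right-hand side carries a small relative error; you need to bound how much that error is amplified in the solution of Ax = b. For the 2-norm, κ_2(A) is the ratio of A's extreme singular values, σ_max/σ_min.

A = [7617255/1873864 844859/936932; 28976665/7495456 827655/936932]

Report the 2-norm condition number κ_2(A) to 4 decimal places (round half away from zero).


AᵀA = [2102269077625/66803639296 59125692555/8350454912; 59125692555/8350454912 831628733/521903432]; tr = 1313930729/39740416, det = 6996025/635846656
eigenvalues of AᵀA: λ = (tr ± √(tr²−4·det))/2 = 529/16, 13225/39740416
σ_max=√(529/16)=(23/4), σ_min=√(13225/39740416)=(115/6304) → κ = 315.2000

315.2000


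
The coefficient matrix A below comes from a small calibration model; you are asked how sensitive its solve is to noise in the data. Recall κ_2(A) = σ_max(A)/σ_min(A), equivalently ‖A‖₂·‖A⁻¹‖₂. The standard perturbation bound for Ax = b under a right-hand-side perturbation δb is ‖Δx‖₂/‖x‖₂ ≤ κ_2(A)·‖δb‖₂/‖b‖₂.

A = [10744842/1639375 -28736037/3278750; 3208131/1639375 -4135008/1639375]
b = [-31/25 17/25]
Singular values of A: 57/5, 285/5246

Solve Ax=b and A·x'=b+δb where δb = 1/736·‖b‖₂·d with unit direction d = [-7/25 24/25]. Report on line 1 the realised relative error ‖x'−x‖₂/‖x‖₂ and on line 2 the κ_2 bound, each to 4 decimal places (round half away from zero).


0.0019
0.2851

from the listed singular values, σ₁ = 57/5, σ_n = 285/5246
condition number: (57/5) ÷ (285/5246) = 209.8400
κ_2(A)·‖δb‖/‖b‖ = 0.2851
solve Ax = b  →  x = [14.6730 11.1144]
‖b‖₂ = 1.4142 and ‖x‖₂ = 18.4072
Δx = A⁻¹·δb where δb = 1/736·1.4142·d; ‖Δx‖ = 0.0354
dividing the unrounded norms, ‖Δx‖/‖x‖ = 0.0019
realised/bound (from unrounded values) ≈ 0.0067


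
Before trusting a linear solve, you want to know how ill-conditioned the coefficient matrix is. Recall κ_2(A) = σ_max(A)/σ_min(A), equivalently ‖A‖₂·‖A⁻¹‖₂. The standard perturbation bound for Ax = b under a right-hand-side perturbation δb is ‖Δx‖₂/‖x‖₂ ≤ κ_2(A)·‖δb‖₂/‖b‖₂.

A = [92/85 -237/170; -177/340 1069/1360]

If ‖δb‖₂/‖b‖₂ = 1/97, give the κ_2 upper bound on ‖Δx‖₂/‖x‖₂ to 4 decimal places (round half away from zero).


0.3299

form AᵀA = [577/400 -3069/1600; -3069/1600 16393/6400] with trace 1025/256 and determinant 1/64
char-poly roots: 4 and 1/256
so κ_2 = √(4 / (1/256)) = 32.0000
bound on ‖Δx‖/‖x‖: κ·ε = 32.0000·1/97 = 0.3299


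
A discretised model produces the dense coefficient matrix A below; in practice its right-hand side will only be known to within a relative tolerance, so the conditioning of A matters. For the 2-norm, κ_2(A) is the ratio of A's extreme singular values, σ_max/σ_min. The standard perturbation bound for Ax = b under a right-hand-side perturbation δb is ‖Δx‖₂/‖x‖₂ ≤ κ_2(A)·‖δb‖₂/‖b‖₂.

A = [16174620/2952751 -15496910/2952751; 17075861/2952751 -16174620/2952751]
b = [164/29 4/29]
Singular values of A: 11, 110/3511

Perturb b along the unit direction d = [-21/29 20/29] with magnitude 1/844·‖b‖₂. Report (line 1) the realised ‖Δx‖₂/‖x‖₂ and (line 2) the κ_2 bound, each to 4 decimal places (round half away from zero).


σ_max = 11, σ_min = 110/3511
κ = σ_max/σ_min = 11/(110/3511) = 351.1000
perturbation bound = 351.1000·1/844 = 0.4160
solve Ax = b  →  x = [-87.7868 -92.7034]
2-norm of b is 5.6569; of x, 127.6732
re-solving with b+δb shifts x by Δx of norm 0.2139
realised ‖Δx‖/‖x‖ = 0.0017
so the bound overstates the realised error by a factor of ≈ 248.2662 (computed from the unrounded values)

0.0017
0.4160


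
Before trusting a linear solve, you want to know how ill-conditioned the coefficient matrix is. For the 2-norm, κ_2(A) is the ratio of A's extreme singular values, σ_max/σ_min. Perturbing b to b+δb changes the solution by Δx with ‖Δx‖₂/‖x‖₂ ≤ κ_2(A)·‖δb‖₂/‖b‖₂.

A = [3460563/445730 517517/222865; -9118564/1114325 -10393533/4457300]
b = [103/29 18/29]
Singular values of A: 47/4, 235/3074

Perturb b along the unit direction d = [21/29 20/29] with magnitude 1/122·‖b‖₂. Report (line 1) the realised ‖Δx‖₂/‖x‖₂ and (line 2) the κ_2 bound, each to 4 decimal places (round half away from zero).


from the listed singular values, σ₁ = 47/4, σ_n = 235/3074
condition number: (47/4) ÷ (235/3074) = 153.7000
bound on ‖Δx‖/‖x‖: κ·ε = 153.7000·1/122 = 1.2598
solve Ax = b  →  x = [-10.8245 37.7205]
‖b‖₂ = 3.6056 and ‖x‖₂ = 39.2429
re-solving with b+δb shifts x by Δx of norm 0.3866
realised ‖Δx‖/‖x‖ = 0.0099
realised/bound (from unrounded values) ≈ 0.0078

0.0099
1.2598


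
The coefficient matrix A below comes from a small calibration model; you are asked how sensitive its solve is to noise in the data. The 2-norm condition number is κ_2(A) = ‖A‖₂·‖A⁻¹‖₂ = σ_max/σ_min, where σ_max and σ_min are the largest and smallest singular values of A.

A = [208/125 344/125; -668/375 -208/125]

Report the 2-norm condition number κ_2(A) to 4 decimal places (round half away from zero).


form AᵀA = [33424/5625 14144/1875; 14144/1875 6464/625] with trace 3664/225 and determinant 1024/225
char-poly roots: 16 and 64/225
σ_max=√16=4, σ_min=√(64/225)=(8/15) → κ = 7.5000

7.5000


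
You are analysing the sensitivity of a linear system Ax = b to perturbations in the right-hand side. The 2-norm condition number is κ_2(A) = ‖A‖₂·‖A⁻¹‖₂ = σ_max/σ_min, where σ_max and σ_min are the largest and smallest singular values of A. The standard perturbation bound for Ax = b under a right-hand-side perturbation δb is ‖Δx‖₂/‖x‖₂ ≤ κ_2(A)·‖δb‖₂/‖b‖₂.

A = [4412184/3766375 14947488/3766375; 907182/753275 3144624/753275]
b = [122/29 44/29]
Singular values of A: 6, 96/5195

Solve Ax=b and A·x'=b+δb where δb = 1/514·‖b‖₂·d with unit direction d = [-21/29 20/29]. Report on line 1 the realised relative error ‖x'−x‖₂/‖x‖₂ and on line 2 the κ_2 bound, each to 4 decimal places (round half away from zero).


σ_max = 6, σ_min = 96/5195
κ_2(A) = 6 / (96/5195) = 324.6875
κ_2(A)·‖δb‖/‖b‖ = 0.6317
solve Ax = b  →  x = [104.0867 -29.6642]
‖b‖ = 4.4721, ‖x‖ = 108.2312
with δb = [-0.0063 0.0060], A·Δx = δb → ‖Δx‖ = 0.4708
relative error = 0.0044
so the bound overstates the realised error by a factor of ≈ 145.2074 (computed from the unrounded values)

0.0044
0.6317


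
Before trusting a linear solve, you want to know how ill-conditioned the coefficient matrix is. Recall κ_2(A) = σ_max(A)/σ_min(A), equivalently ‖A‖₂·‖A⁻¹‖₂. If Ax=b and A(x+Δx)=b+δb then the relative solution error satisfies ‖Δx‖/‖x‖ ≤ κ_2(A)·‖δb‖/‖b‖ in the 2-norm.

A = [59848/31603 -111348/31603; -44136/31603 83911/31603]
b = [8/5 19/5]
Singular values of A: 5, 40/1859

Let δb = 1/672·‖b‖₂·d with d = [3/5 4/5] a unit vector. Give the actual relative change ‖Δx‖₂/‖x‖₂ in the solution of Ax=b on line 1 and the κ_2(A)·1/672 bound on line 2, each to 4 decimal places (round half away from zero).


from the listed singular values, σ₁ = 5, σ_n = 40/1859
κ = σ_max/σ_min = 5/(40/1859) = 232.3750
bound on ‖Δx‖/‖x‖: κ·ε = 232.3750·1/672 = 0.3458
solve Ax = b  →  x = [163.9353 87.6588]
‖b‖ = 4.1231, ‖x‖ = 185.9001
Δx = A⁻¹·δb where δb = 1/672·4.1231·d; ‖Δx‖ = 0.2852
relative error = 0.0015
so the bound overstates the realised error by a factor of ≈ 225.4370 (computed from the unrounded values)

0.0015
0.3458


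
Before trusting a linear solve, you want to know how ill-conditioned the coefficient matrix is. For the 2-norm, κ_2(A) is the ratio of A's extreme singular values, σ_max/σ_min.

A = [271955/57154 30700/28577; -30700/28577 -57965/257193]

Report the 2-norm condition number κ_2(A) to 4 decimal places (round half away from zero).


form AᵀA = [46240025/1943236 23408750/4372281; 23408750/4372281 47413225/39350529] with trace 2340925/93636 and determinant 625/93636
eigenvalues of AᵀA: λ = (tr ± √(tr²−4·det))/2 = 25, 25/93636
κ = σ_max/σ_min = 5/(5/306) = 306.0000

306.0000


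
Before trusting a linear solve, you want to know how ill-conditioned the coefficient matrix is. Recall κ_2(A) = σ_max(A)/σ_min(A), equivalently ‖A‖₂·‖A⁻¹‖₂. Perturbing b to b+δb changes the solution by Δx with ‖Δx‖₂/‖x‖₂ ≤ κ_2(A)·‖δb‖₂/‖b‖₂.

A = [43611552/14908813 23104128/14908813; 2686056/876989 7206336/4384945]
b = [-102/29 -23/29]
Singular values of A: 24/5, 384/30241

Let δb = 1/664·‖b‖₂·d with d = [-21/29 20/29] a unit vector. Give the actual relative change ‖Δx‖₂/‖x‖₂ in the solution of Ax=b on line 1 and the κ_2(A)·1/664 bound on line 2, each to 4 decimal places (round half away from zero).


largest singular value 24/5, smallest 384/30241
condition number: (24/5) ÷ (384/30241) = 378.0125
κ_2(A)·‖δb‖/‖b‖ = 0.5693
solve Ax = b  →  x = [-74.6716 138.6811]
‖b‖₂ = 3.6056 and ‖x‖₂ = 157.5064
re-solving with b+δb shifts x by Δx of norm 0.4276
realised ‖Δx‖/‖x‖ = 0.0027
tightness: 0.0027 against a bound of 0.5693 (unrounded ratio ≈ 0.0048)

0.0027
0.5693


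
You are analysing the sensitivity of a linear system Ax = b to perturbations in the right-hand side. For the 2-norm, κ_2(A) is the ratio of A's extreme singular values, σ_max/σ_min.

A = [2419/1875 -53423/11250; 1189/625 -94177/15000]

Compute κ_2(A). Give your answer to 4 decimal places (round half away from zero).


AᵀA = [743002/140625 -60988361/3375000; -60988361/3375000 5019521473/81000000]; tr = 1743197/25920, det = 2825761/3240000
λ_max, λ_min = (1743197/25920 ± √75909799540129/16796160000)/2 = 1681/25, 1681/129600
κ = σ_max/σ_min = (41/5)/(41/360) = 72.0000

72.0000


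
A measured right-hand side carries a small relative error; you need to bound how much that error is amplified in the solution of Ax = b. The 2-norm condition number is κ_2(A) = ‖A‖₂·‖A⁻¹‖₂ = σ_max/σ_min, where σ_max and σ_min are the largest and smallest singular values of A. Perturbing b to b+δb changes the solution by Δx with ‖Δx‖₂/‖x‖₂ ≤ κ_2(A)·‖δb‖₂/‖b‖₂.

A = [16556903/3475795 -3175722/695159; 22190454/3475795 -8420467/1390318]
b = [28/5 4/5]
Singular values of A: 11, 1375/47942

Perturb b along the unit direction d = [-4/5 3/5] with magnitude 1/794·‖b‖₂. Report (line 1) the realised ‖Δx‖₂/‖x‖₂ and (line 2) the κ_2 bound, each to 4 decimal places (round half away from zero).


0.0018
0.4830

σ_max = 11, σ_min = 1375/47942
condition number: 11 ÷ (1375/47942) = 383.5360
perturbation bound = 383.5360·1/794 = 0.4830
solve Ax = b  →  x = [-95.9213 -101.2446]
‖b‖ = 5.6569, ‖x‖ = 139.4681
Δx = A⁻¹·δb where δb = 1/794·5.6569·d; ‖Δx‖ = 0.2484
dividing the unrounded norms, ‖Δx‖/‖x‖ = 0.0018
so the bound overstates the realised error by a factor of ≈ 271.2018 (computed from the unrounded values)


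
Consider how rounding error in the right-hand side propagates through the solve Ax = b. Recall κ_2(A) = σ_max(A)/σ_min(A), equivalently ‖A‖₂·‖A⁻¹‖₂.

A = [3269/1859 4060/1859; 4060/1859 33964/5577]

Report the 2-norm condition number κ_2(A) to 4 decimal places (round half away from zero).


M = AᵀA = [160769/20449 1051540/61347; 1051540/61347 7703584/184041]. tr(M)=54145/1089, det(M)=38416/1089
solving λ² − 54145/1089·λ + 38416/1089 = 0 gives λ = 49, 784/1089
so κ_2 = √(49 / (784/1089)) = 8.2500

8.2500


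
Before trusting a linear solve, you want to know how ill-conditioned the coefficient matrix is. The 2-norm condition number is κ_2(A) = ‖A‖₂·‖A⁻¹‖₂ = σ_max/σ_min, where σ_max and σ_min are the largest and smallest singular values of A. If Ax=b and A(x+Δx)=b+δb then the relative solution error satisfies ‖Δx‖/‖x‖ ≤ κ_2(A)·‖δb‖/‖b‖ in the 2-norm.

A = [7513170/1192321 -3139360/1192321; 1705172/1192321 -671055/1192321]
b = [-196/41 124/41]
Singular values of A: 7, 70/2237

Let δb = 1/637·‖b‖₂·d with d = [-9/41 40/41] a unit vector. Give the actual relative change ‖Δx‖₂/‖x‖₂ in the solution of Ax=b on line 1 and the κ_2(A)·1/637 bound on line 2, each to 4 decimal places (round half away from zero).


0.0022
0.3512

largest singular value 7, smallest 70/2237
κ = σ_max/σ_min = 7/(70/2237) = 223.7000
perturbation bound = 223.7000·1/637 = 0.3512
solve Ax = b  →  x = [48.6374 118.2154]
‖b‖ = 5.6569, ‖x‖ = 127.8298
re-solving with b+δb shifts x by Δx of norm 0.2838
relative error = 0.0022
tightness: 0.0022 against a bound of 0.3512 (unrounded ratio ≈ 0.0063)


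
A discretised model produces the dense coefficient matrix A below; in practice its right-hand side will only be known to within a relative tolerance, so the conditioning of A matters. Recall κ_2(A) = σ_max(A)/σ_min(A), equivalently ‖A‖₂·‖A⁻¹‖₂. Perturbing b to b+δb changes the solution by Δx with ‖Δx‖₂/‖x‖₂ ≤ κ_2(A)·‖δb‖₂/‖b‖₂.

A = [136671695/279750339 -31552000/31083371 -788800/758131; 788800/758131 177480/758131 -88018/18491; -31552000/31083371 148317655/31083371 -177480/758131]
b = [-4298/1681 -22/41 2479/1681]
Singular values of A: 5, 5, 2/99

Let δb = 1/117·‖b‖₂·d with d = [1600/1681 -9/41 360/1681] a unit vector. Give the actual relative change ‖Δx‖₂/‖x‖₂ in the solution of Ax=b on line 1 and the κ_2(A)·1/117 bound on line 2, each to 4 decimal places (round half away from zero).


0.0128
2.1154

σ_max = 5, σ_min = 2/99
κ_2(A) = 5 / (2/99) = 247.5000
bound on ‖Δx‖/‖x‖: κ·ε = 247.5000·1/117 = 2.1154
solve Ax = b  →  x = [-94.3603 -20.8211 -21.5366]
‖b‖ = 3.0000, ‖x‖ = 99.0010
Δx = A⁻¹·δb where δb = 1/117·3.0000·d; ‖Δx‖ = 1.2692
dividing the unrounded norms, ‖Δx‖/‖x‖ = 0.0128
so the bound overstates the realised error by a factor of ≈ 165.0017 (computed from the unrounded values)


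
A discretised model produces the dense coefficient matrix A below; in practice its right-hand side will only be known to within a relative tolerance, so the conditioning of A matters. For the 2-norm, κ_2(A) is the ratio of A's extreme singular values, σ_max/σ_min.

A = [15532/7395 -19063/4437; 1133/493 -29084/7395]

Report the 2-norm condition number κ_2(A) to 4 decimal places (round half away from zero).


form AᵀA = [630289/65025 -704704/39015; -704704/39015 19854769/585225] with trace 17666/405 and determinant 14641/5625
λ_max, λ_min = (17666/405 ± √7759495744/4100625)/2 = 1089/25, 121/2025
σ_max=√(1089/25)=(33/5), σ_min=√(121/2025)=(11/45) → κ = 27.0000

27.0000


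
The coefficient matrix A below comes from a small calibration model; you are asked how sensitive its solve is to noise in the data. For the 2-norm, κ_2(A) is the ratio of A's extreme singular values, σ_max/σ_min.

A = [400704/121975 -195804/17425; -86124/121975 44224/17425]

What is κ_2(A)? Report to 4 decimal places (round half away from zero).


AᵀA = [99929232/8850625 -48940032/1264375; -48940032/1264375 23970832/180625]; tr = 2039200/14161, det = 2304/14161
solving λ² − 2039200/14161·λ + 2304/14161 = 0 gives λ = 144, 16/14161
κ = σ_max/σ_min = 12/(4/119) = 357.0000

357.0000


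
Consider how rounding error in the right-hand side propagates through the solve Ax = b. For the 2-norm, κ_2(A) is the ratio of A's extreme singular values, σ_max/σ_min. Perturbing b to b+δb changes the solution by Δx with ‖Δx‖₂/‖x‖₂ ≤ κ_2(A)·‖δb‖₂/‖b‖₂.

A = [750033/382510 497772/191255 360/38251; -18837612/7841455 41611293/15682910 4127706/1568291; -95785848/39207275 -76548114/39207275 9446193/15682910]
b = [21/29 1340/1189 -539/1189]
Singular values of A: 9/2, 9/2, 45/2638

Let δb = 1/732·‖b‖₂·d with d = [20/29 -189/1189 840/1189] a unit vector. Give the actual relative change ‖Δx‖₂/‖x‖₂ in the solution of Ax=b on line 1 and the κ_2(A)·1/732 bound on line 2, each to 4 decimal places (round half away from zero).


0.3604
0.3604

σ_max = 9/2, σ_min = 45/2638
κ_2(A) = (9/2) / (45/2638) = 263.8000
perturbation bound = 263.8000·1/732 = 0.3604
solve Ax = b  →  x = [-0.0089 0.2844 0.1333]
‖b‖₂ = 1.4142 and ‖x‖₂ = 0.3143
re-solving with b+δb shifts x by Δx of norm 0.1133
relative error = 0.3604
realised/bound = 1 exactly: the bound is attained for this b and d


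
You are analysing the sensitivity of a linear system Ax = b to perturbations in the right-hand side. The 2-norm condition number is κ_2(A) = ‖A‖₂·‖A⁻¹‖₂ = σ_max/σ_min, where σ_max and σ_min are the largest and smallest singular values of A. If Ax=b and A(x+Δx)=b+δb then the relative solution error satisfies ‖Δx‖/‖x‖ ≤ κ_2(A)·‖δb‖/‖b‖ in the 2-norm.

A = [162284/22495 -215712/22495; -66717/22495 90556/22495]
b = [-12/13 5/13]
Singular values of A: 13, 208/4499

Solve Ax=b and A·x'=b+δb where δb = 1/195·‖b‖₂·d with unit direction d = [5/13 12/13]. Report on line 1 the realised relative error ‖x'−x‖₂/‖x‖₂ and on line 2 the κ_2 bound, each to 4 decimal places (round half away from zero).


1.4420
1.4420

largest singular value 13, smallest 208/4499
κ_2(A) = 13 / (208/4499) = 281.1875
bound on ‖Δx‖/‖x‖: κ·ε = 281.1875·1/195 = 1.4420
solve Ax = b  →  x = [-0.0462 0.0615]
‖b‖ = 1.0000, ‖x‖ = 0.0769
re-solving with b+δb shifts x by Δx of norm 0.1109
realised ‖Δx‖/‖x‖ = 1.4420
tightness: 1.4420 against a bound of 1.4420; the bound is attained (ratio 1)


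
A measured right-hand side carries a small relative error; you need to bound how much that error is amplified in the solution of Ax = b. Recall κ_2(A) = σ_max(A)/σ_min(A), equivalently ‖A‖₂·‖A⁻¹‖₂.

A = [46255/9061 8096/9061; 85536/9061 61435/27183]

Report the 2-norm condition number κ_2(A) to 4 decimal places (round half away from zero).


M = AᵀA = [32719489/284089 7356800/284089; 7356800/284089 15100921/2556801]. tr(M)=184162/1521, det(M)=14641/1521
λ_max, λ_min = (184162/1521 ± √33826566400/2313441)/2 = 121, 121/1521
κ_2(A) = √(λ_max/λ_min) = √(121 / (121/1521)) = 39.0000

39.0000


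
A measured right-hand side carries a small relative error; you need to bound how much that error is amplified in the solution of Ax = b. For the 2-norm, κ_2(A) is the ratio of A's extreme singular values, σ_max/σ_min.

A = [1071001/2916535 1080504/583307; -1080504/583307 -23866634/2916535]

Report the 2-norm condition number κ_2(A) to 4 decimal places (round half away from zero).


AᵀA = [18045369121/5060188225 3205855368/202407529; 3205855368/202407529 356218584676/5060188225]; tr = 222643637/3010225, det = 13675204/75255625
λ_max, λ_min = (222643637/3010225 ± √1982544105041361/362458182025)/2 = 1849/25, 7396/3010225
κ = σ_max/σ_min = (43/5)/(86/1735) = 173.5000

173.5000
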